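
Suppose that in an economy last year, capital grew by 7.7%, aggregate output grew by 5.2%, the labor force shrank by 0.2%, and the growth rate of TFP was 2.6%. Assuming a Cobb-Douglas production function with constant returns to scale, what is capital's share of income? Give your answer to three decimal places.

Capital's share of income is 0.354.

gY = gA + α·gK + (1−α)·gL, so gY − gA − gL = α(gK − gL).
5.2 − 2.6 + 0.2 = α × (7.7 − (-0.2)).
2.8 = 7.9 α, so α = 0.35443.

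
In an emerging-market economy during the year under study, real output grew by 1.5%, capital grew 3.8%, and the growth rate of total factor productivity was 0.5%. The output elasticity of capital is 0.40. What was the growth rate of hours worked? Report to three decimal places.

-0.867%

Labor's share = 1 − 0.4 = 0.6.
gY = gA + 0.4×3.8 + 0.6×g.
0.6×g = 1.5 − 0.5 − 1.52 = -0.52.
g = -0.52 / 0.6 = -0.86667%.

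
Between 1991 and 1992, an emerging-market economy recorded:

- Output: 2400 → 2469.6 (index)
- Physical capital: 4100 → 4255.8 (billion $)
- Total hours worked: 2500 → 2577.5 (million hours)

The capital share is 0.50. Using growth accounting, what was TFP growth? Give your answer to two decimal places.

Output growth = (2469.6 − 2400) / 2400 = 2.9%.
Physical capital growth = (4255.8 − 4100) / 4100 = 3.8%.
Total hours worked growth = (2577.5 − 2500) / 2500 = 3.1%.
Labor's share = 1 − 0.5 = 0.5.
Physical capital: 0.5 × 3.8 = 1.9 pp.
Total hours worked: 0.5 × 3.1 = 1.55 pp.
TFP growth = 2.9 − 3.45 = -0.55%.

-0.55%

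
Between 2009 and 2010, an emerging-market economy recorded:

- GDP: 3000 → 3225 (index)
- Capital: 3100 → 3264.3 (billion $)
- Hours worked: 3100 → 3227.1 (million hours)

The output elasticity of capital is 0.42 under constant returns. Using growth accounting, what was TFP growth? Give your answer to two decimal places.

GDP growth = (3225 − 3000) / 3000 = 7.5%.
Capital growth = (3264.3 − 3100) / 3100 = 5.3%.
Hours worked growth = (3227.1 − 3100) / 3100 = 4.1%.
Labor's share = 1 − 0.42 = 0.58.
Capital: 0.42 × 5.3 = 2.226 pp.
Hours worked: 0.58 × 4.1 = 2.378 pp.
TFP growth = 7.5 − 4.604 = 2.896%.

2.90%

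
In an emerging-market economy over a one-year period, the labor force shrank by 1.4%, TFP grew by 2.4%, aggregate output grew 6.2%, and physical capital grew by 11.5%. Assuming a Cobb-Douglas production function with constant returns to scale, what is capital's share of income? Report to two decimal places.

gY = gA + α·gK + (1−α)·gL, so gY − gA − gL = α(gK − gL).
6.2 − 2.4 + 1.4 = α × (11.5 − (-1.4)).
5.2 = 12.9 α, so α = 0.4031.

0.40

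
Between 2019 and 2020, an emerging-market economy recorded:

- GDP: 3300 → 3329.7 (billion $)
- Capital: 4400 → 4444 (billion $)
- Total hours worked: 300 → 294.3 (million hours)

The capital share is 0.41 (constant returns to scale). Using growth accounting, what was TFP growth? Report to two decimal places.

GDP growth = (3329.7 − 3300) / 3300 = 0.9%.
Capital growth = (4444 − 4400) / 4400 = 1%.
Total hours worked growth = (294.3 − 300) / 300 = -1.9%.
Labor's share = 1 − 0.41 = 0.59.
Capital: 0.41 × 1 = 0.41 pp.
Total hours worked: 0.59 × (-1.9) = -1.121 pp.
TFP growth = 0.9 + 0.711 = 1.611%.

1.61%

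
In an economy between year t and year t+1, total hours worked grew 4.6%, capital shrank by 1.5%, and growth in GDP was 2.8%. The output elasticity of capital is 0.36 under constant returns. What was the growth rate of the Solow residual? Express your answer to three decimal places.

Labor's share = 1 − 0.36 = 0.64.
Capital: 0.36 × (-1.5) = -0.54 pp.
Total hours worked: 0.64 × 4.6 = 2.944 pp.
TFP growth = 2.8 − 2.404 = 0.396%.

0.396%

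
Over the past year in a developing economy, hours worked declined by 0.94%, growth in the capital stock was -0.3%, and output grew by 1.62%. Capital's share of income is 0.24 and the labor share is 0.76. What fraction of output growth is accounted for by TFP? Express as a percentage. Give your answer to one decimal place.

TFP accounted for 148.5% of growth.

Labor's share = 1 − 0.24 = 0.76.
The capital stock: 0.24 × (-0.3) = -0.072 pp.
Hours worked: 0.76 × (-0.94) = -0.7144 pp.
TFP growth = 1.62 + 0.7864 = 2.4064%.
TFP share of growth = 2.4064 / 1.62 × 100 = 148.543%.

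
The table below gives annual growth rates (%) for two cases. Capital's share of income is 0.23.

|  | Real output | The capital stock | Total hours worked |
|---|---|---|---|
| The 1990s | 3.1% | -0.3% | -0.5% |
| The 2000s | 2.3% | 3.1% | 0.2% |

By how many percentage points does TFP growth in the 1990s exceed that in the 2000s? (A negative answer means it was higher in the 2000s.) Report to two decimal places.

Labor's share = 1 − 0.23 = 0.77.
The 1990s: TFP = 3.1 + 0.069 + 0.385 = 3.554%.
The 2000s: TFP = 2.3 − 0.713 − 0.154 = 1.433%.
Difference = 3.554 − (1.433) = 2.121 pp.

2.12 percentage points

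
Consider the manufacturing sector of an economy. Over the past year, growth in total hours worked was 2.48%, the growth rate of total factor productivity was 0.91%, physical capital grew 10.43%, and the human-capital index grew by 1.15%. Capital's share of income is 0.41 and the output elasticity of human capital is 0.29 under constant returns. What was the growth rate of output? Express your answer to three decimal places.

Labor's share = 1 − 0.41 − 0.29 = 0.3.
Physical capital: 0.41 × 10.43 = 4.2763 pp.
The human-capital index: 0.29 × 1.15 = 0.3335 pp.
Total hours worked: 0.3 × 2.48 = 0.744 pp.
Output growth = 0.91 + 5.3538 = 6.2638%.

6.264%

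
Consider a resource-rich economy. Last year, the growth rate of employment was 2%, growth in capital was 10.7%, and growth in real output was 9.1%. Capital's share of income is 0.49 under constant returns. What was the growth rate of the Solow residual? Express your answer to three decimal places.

2.837%

Labor's share = 1 − 0.49 = 0.51.
Capital: 0.49 × 10.7 = 5.243 pp.
Employment: 0.51 × 2 = 1.02 pp.
TFP growth = 9.1 − 6.263 = 2.837%.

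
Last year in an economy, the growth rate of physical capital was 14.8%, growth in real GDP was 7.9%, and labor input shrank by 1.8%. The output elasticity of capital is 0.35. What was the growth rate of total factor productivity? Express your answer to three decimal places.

Labor's share = 1 − 0.35 = 0.65.
Physical capital: 0.35 × 14.8 = 5.18 pp.
Labor input: 0.65 × (-1.8) = -1.17 pp.
TFP growth = 7.9 − 4.01 = 3.89%.

3.890%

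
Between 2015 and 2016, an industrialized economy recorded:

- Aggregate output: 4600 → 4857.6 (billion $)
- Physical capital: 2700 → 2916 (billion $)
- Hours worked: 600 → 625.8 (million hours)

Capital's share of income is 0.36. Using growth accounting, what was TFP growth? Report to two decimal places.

Aggregate output growth = (4857.6 − 4600) / 4600 = 5.6%.
Physical capital growth = (2916 − 2700) / 2700 = 8%.
Hours worked growth = (625.8 − 600) / 600 = 4.3%.
Labor's share = 1 − 0.36 = 0.64.
Physical capital: 0.36 × 8 = 2.88 pp.
Hours worked: 0.64 × 4.3 = 2.752 pp.
TFP growth = 5.6 − 5.632 = -0.032%.

-0.03%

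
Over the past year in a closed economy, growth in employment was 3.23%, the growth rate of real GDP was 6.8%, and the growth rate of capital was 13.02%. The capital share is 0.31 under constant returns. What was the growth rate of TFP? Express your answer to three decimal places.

Labor's share = 1 − 0.31 = 0.69.
Capital: 0.31 × 13.02 = 4.0362 pp.
Employment: 0.69 × 3.23 = 2.2287 pp.
TFP growth = 6.8 − 6.2649 = 0.5351%.

0.535%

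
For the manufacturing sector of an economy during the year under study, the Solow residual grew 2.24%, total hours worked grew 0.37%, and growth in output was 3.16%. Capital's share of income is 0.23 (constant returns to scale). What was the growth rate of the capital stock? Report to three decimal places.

The capital stock grew 2.761%.

Labor's share = 1 − 0.23 = 0.77.
gY = gA + 0.77×0.37 + 0.23×g.
0.23×g = 3.16 − 2.24 − 0.2849 = 0.6351.
g = 0.6351 / 0.23 = 2.7613%.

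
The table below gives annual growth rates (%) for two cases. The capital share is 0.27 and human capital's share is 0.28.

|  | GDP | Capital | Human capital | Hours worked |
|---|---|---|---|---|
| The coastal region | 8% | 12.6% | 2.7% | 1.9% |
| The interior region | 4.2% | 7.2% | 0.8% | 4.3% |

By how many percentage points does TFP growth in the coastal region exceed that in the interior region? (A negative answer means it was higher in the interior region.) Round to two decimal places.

2.89 percentage points

Labor's share = 1 − 0.27 − 0.28 = 0.45.
The coastal region: TFP = 8 − 3.402 − 0.756 − 0.855 = 2.987%.
The interior region: TFP = 4.2 − 1.944 − 0.224 − 1.935 = 0.097%.
Difference = 2.987 − (0.097) = 2.89 pp.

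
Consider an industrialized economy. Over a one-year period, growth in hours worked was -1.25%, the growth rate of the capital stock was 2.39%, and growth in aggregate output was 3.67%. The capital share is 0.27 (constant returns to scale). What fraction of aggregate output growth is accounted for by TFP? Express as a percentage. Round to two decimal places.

TFP accounted for 107.28% of growth.

Labor's share = 1 − 0.27 = 0.73.
The capital stock: 0.27 × 2.39 = 0.6453 pp.
Hours worked: 0.73 × (-1.25) = -0.9125 pp.
TFP growth = 3.67 + 0.2672 = 3.9372%.
TFP share of growth = 3.9372 / 3.67 × 100 = 107.2807%.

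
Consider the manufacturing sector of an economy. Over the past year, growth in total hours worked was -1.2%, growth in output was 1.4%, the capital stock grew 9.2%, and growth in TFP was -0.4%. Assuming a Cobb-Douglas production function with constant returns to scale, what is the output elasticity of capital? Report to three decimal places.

gY = gA + α·gK + (1−α)·gL, so gY − gA − gL = α(gK − gL).
1.4 + 0.4 + 1.2 = α × (9.2 − (-1.2)).
3 = 10.4 α, so α = 0.28846.

The output elasticity of capital is 0.288.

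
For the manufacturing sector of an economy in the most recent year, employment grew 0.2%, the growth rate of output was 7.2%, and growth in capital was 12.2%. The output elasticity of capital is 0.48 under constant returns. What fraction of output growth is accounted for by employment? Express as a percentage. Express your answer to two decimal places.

Labor's share = 1 − 0.48 = 0.52.
Employment contributed 0.52 × 0.2 = 0.104 pp.
Share of growth = 0.104 / 7.2 × 100 = 1.4444%.

Employment accounted for 1.44% of growth.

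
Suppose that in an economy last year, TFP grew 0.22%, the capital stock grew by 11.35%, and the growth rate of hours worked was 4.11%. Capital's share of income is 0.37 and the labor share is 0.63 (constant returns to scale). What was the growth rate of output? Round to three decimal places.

7.009%

Labor's share = 1 − 0.37 = 0.63.
The capital stock: 0.37 × 11.35 = 4.1995 pp.
Hours worked: 0.63 × 4.11 = 2.5893 pp.
Output growth = 0.22 + 6.7888 = 7.0088%.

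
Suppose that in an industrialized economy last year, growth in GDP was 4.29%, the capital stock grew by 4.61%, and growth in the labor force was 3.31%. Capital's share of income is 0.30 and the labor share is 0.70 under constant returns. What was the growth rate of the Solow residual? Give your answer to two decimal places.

0.59%

Labor's share = 1 − 0.3 = 0.7.
The capital stock: 0.3 × 4.61 = 1.383 pp.
The labor force: 0.7 × 3.31 = 2.317 pp.
TFP growth = 4.29 − 3.7 = 0.59%.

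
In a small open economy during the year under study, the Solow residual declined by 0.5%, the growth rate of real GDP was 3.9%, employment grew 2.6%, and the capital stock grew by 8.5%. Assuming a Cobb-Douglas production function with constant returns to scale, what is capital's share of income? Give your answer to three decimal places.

gY = gA + α·gK + (1−α)·gL, so gY − gA − gL = α(gK − gL).
3.9 + 0.5 − 2.6 = α × (8.5 − 2.6).
1.8 = 5.9 α, so α = 0.30508.

α = 0.305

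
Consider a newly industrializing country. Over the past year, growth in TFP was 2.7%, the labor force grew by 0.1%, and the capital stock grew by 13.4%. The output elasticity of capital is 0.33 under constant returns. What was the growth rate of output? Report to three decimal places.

Output grew 7.189%.

Labor's share = 1 − 0.33 = 0.67.
The capital stock: 0.33 × 13.4 = 4.422 pp.
The labor force: 0.67 × 0.1 = 0.067 pp.
Output growth = 2.7 + 4.489 = 7.189%.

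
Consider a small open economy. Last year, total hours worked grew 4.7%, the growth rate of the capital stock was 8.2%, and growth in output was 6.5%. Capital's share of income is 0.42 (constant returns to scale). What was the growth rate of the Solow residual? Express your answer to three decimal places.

Labor's share = 1 − 0.42 = 0.58.
The capital stock: 0.42 × 8.2 = 3.444 pp.
Total hours worked: 0.58 × 4.7 = 2.726 pp.
TFP growth = 6.5 − 6.17 = 0.33%.

The Solow residual grew 0.330%.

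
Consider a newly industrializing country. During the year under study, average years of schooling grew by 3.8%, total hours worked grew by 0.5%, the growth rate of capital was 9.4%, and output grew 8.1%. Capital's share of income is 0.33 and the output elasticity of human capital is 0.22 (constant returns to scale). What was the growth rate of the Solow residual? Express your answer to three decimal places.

Labor's share = 1 − 0.33 − 0.22 = 0.45.
Capital: 0.33 × 9.4 = 3.102 pp.
Average years of schooling: 0.22 × 3.8 = 0.836 pp.
Total hours worked: 0.45 × 0.5 = 0.225 pp.
TFP growth = 8.1 − 4.163 = 3.937%.

The Solow residual growth was 3.937%.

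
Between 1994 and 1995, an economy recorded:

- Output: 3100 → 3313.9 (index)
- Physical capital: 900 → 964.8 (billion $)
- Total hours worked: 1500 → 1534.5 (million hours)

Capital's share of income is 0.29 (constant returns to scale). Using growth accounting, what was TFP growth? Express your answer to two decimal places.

Output growth = (3313.9 − 3100) / 3100 = 6.9%.
Physical capital growth = (964.8 − 900) / 900 = 7.2%.
Total hours worked growth = (1534.5 − 1500) / 1500 = 2.3%.
Labor's share = 1 − 0.29 = 0.71.
Physical capital: 0.29 × 7.2 = 2.088 pp.
Total hours worked: 0.71 × 2.3 = 1.633 pp.
TFP growth = 6.9 − 3.721 = 3.179%.

TFP grew 3.18%.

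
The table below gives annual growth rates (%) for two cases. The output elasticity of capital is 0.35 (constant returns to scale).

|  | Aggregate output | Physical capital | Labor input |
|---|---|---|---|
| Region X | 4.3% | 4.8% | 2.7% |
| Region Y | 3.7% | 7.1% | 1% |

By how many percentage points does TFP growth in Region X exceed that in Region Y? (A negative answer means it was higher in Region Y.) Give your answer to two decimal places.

Labor's share = 1 − 0.35 = 0.65.
Region X: TFP = 4.3 − 1.68 − 1.755 = 0.865%.
Region Y: TFP = 3.7 − 2.485 − 0.65 = 0.565%.
Difference = 0.865 − (0.565) = 0.3 pp.

0.30 percentage points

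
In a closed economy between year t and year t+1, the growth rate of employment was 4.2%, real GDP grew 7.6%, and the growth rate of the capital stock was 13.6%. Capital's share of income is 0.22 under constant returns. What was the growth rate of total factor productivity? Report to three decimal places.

Labor's share = 1 − 0.22 = 0.78.
The capital stock: 0.22 × 13.6 = 2.992 pp.
Employment: 0.78 × 4.2 = 3.276 pp.
TFP growth = 7.6 − 6.268 = 1.332%.

1.332%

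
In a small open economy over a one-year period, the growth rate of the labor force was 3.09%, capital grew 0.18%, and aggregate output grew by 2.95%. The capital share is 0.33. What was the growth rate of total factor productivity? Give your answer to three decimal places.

Labor's share = 1 − 0.33 = 0.67.
Capital: 0.33 × 0.18 = 0.0594 pp.
The labor force: 0.67 × 3.09 = 2.0703 pp.
TFP growth = 2.95 − 2.1297 = 0.8203%.

0.820%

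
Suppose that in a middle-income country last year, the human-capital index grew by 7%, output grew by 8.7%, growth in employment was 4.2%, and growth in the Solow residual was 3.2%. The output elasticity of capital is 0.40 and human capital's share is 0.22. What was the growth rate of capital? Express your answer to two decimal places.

5.91%

Labor's share = 1 − 0.4 − 0.22 = 0.38.
gY = gA + 0.22×7 + 0.38×4.2 + 0.4×g.
0.4×g = 8.7 − 3.2 − 3.136 = 2.364.
g = 2.364 / 0.4 = 5.91%.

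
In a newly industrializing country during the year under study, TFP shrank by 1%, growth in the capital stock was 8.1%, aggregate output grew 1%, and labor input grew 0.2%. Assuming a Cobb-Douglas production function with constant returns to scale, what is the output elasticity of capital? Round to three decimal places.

0.228

gY = gA + α·gK + (1−α)·gL, so gY − gA − gL = α(gK − gL).
1 + 1 − 0.2 = α × (8.1 − 0.2).
1.8 = 7.9 α, so α = 0.22785.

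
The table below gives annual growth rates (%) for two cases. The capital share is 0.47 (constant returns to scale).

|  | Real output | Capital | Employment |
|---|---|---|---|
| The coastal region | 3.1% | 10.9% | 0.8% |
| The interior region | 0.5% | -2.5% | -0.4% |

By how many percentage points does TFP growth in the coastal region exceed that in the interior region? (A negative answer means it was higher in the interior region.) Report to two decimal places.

Labor's share = 1 − 0.47 = 0.53.
The coastal region: TFP = 3.1 − 5.123 − 0.424 = -2.447%.
The interior region: TFP = 0.5 + 1.175 + 0.212 = 1.887%.
Difference = -2.447 − (1.887) = -4.334 pp.

-4.33 percentage points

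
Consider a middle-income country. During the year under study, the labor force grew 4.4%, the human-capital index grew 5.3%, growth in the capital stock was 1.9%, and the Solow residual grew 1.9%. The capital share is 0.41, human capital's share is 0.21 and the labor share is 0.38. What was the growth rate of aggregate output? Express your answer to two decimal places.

Labor's share = 1 − 0.41 − 0.21 = 0.38.
The capital stock: 0.41 × 1.9 = 0.779 pp.
The human-capital index: 0.21 × 5.3 = 1.113 pp.
The labor force: 0.38 × 4.4 = 1.672 pp.
Output growth = 1.9 + 3.564 = 5.464%.

Aggregate output growth was 5.46%.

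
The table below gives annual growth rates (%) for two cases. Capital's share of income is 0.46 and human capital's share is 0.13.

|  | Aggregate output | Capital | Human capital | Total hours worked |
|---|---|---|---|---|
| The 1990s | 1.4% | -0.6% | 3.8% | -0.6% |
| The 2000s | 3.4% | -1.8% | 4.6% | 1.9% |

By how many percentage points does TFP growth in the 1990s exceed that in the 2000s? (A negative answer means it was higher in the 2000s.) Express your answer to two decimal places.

-1.42 percentage points

Labor's share = 1 − 0.46 − 0.13 = 0.41.
The 1990s: TFP = 1.4 + 0.276 − 0.494 + 0.246 = 1.428%.
The 2000s: TFP = 3.4 + 0.828 − 0.598 − 0.779 = 2.851%.
Difference = 1.428 − (2.851) = -1.423 pp.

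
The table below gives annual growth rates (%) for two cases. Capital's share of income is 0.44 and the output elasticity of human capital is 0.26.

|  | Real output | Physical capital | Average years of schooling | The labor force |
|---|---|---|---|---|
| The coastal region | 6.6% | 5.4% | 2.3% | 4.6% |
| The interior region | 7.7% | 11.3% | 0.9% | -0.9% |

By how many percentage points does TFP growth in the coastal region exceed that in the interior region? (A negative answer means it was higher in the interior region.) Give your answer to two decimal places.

-0.52 percentage points

Labor's share = 1 − 0.44 − 0.26 = 0.3.
The coastal region: TFP = 6.6 − 2.376 − 0.598 − 1.38 = 2.246%.
The interior region: TFP = 7.7 − 4.972 − 0.234 + 0.27 = 2.764%.
Difference = 2.246 − (2.764) = -0.518 pp.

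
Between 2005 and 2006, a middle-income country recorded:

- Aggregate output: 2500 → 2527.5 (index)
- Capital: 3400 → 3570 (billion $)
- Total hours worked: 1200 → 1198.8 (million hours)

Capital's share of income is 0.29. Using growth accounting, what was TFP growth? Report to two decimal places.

Aggregate output growth = (2527.5 − 2500) / 2500 = 1.1%.
Capital growth = (3570 − 3400) / 3400 = 5%.
Total hours worked growth = (1198.8 − 1200) / 1200 = -0.1%.
Labor's share = 1 − 0.29 = 0.71.
Capital: 0.29 × 5 = 1.45 pp.
Total hours worked: 0.71 × (-0.1) = -0.071 pp.
TFP growth = 1.1 − 1.379 = -0.279%.

-0.28%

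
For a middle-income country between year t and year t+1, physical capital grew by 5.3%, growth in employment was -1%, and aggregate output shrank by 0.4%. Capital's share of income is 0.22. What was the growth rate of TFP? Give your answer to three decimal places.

Labor's share = 1 − 0.22 = 0.78.
Physical capital: 0.22 × 5.3 = 1.166 pp.
Employment: 0.78 × (-1) = -0.78 pp.
TFP growth = -0.4 − 0.386 = -0.786%.

-0.786%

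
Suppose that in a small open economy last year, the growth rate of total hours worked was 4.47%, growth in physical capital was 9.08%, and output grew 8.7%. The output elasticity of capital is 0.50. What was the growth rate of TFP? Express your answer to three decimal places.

Labor's share = 1 − 0.5 = 0.5.
Physical capital: 0.5 × 9.08 = 4.54 pp.
Total hours worked: 0.5 × 4.47 = 2.235 pp.
TFP growth = 8.7 − 6.775 = 1.925%.

TFP grew 1.925%.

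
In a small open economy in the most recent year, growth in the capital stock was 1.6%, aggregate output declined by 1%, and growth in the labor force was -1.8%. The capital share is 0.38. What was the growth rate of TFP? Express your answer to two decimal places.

Labor's share = 1 − 0.38 = 0.62.
The capital stock: 0.38 × 1.6 = 0.608 pp.
The labor force: 0.62 × (-1.8) = -1.116 pp.
TFP growth = -1 + 0.508 = -0.492%.

-0.49%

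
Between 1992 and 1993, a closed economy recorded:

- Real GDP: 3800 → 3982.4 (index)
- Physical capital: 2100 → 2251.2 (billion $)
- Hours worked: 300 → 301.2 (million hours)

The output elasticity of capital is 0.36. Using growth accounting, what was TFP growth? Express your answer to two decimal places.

Real GDP growth = (3982.4 − 3800) / 3800 = 4.8%.
Physical capital growth = (2251.2 − 2100) / 2100 = 7.2%.
Hours worked growth = (301.2 − 300) / 300 = 0.4%.
Labor's share = 1 − 0.36 = 0.64.
Physical capital: 0.36 × 7.2 = 2.592 pp.
Hours worked: 0.64 × 0.4 = 0.256 pp.
TFP growth = 4.8 − 2.848 = 1.952%.

TFP grew 1.95%.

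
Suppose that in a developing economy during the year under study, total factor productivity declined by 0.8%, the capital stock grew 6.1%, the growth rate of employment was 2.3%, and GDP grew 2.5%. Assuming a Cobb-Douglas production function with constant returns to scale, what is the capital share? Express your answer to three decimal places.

0.263

gY = gA + α·gK + (1−α)·gL, so gY − gA − gL = α(gK − gL).
2.5 + 0.8 − 2.3 = α × (6.1 − 2.3).
1 = 3.8 α, so α = 0.26316.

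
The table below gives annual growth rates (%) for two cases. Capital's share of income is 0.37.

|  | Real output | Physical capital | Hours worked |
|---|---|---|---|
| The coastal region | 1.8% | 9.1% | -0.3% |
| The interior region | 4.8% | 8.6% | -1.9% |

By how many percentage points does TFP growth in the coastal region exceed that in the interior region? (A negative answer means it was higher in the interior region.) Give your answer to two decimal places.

Labor's share = 1 − 0.37 = 0.63.
The coastal region: TFP = 1.8 − 3.367 + 0.189 = -1.378%.
The interior region: TFP = 4.8 − 3.182 + 1.197 = 2.815%.
Difference = -1.378 − (2.815) = -4.193 pp.

-4.19 percentage points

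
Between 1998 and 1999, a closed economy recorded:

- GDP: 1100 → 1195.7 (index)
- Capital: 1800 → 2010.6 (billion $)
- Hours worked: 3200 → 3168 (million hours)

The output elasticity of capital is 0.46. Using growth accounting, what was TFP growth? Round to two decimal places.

TFP growth was 3.86%.

GDP growth = (1195.7 − 1100) / 1100 = 8.7%.
Capital growth = (2010.6 − 1800) / 1800 = 11.7%.
Hours worked growth = (3168 − 3200) / 3200 = -1%.
Labor's share = 1 − 0.46 = 0.54.
Capital: 0.46 × 11.7 = 5.382 pp.
Hours worked: 0.54 × (-1) = -0.54 pp.
TFP growth = 8.7 − 4.842 = 3.858%.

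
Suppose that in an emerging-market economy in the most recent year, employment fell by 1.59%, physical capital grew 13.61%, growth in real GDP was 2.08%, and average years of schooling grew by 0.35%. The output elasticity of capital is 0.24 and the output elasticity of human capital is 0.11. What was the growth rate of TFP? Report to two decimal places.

Labor's share = 1 − 0.24 − 0.11 = 0.65.
Physical capital: 0.24 × 13.61 = 3.2664 pp.
Average years of schooling: 0.11 × 0.35 = 0.0385 pp.
Employment: 0.65 × (-1.59) = -1.0335 pp.
TFP growth = 2.08 − 2.2714 = -0.1914%.

-0.19%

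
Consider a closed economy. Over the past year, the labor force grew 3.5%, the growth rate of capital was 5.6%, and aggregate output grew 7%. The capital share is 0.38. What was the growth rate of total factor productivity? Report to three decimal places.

Labor's share = 1 − 0.38 = 0.62.
Capital: 0.38 × 5.6 = 2.128 pp.
The labor force: 0.62 × 3.5 = 2.17 pp.
TFP growth = 7 − 4.298 = 2.702%.

2.702%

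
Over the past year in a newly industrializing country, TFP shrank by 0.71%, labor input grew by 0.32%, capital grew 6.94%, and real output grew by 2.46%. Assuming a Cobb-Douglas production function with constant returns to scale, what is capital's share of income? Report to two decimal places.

0.43

gY = gA + α·gK + (1−α)·gL, so gY − gA − gL = α(gK − gL).
2.46 + 0.71 − 0.32 = α × (6.94 − 0.32).
2.85 = 6.62 α, so α = 0.4305.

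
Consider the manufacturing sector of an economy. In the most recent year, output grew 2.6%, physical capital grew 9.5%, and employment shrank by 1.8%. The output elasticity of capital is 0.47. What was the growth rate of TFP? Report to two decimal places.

-0.91%

Labor's share = 1 − 0.47 = 0.53.
Physical capital: 0.47 × 9.5 = 4.465 pp.
Employment: 0.53 × (-1.8) = -0.954 pp.
TFP growth = 2.6 − 3.511 = -0.911%.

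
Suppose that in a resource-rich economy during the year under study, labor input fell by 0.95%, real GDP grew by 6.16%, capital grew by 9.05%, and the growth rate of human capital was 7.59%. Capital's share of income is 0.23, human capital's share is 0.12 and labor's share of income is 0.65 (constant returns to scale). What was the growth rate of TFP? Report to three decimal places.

Labor's share = 1 − 0.23 − 0.12 = 0.65.
Capital: 0.23 × 9.05 = 2.0815 pp.
Human capital: 0.12 × 7.59 = 0.9108 pp.
Labor input: 0.65 × (-0.95) = -0.6175 pp.
TFP growth = 6.16 − 2.3748 = 3.7852%.

3.785%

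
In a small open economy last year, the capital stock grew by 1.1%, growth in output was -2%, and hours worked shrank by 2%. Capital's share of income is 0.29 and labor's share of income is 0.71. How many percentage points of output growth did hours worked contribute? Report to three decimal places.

Labor's share = 1 − 0.29 = 0.71.
Contribution = share × growth = 0.71 × (-2) = -1.42 pp.

-1.420 pp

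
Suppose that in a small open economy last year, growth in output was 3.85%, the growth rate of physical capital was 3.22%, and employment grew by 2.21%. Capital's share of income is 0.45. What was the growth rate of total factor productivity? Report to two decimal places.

1.19%

Labor's share = 1 − 0.45 = 0.55.
Physical capital: 0.45 × 3.22 = 1.449 pp.
Employment: 0.55 × 2.21 = 1.2155 pp.
TFP growth = 3.85 − 2.6645 = 1.1855%.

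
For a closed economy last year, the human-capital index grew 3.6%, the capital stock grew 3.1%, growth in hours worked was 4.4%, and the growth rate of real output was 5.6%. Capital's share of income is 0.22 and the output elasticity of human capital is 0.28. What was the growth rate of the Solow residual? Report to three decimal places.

Labor's share = 1 − 0.22 − 0.28 = 0.5.
The capital stock: 0.22 × 3.1 = 0.682 pp.
The human-capital index: 0.28 × 3.6 = 1.008 pp.
Hours worked: 0.5 × 4.4 = 2.2 pp.
TFP growth = 5.6 − 3.89 = 1.71%.

1.710%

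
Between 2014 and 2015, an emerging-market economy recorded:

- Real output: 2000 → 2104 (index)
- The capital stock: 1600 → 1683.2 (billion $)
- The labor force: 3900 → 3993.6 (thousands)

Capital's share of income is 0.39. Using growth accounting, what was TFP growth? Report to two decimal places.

Real output growth = (2104 − 2000) / 2000 = 5.2%.
The capital stock growth = (1683.2 − 1600) / 1600 = 5.2%.
The labor force growth = (3993.6 − 3900) / 3900 = 2.4%.
Labor's share = 1 − 0.39 = 0.61.
The capital stock: 0.39 × 5.2 = 2.028 pp.
The labor force: 0.61 × 2.4 = 1.464 pp.
TFP growth = 5.2 − 3.492 = 1.708%.

1.71%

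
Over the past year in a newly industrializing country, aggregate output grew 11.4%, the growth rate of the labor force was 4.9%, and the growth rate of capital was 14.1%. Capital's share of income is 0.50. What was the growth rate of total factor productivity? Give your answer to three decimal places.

Labor's share = 1 − 0.5 = 0.5.
Capital: 0.5 × 14.1 = 7.05 pp.
The labor force: 0.5 × 4.9 = 2.45 pp.
TFP growth = 11.4 − 9.5 = 1.9%.

1.900%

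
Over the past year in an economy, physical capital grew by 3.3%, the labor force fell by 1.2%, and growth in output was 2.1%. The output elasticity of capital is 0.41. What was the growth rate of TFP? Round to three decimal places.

Labor's share = 1 − 0.41 = 0.59.
Physical capital: 0.41 × 3.3 = 1.353 pp.
The labor force: 0.59 × (-1.2) = -0.708 pp.
TFP growth = 2.1 − 0.645 = 1.455%.

1.455%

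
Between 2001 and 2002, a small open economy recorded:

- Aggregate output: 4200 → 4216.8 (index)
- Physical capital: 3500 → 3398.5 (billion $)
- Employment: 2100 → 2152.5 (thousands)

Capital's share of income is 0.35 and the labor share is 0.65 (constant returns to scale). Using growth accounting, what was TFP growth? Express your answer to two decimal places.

Aggregate output growth = (4216.8 − 4200) / 4200 = 0.4%.
Physical capital growth = (3398.5 − 3500) / 3500 = -2.9%.
Employment growth = (2152.5 − 2100) / 2100 = 2.5%.
Labor's share = 1 − 0.35 = 0.65.
Physical capital: 0.35 × (-2.9) = -1.015 pp.
Employment: 0.65 × 2.5 = 1.625 pp.
TFP growth = 0.4 − 0.61 = -0.21%.

-0.21%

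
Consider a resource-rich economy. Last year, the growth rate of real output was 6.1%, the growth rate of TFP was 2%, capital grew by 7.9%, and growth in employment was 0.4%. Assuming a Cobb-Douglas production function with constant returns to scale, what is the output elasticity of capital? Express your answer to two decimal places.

gY = gA + α·gK + (1−α)·gL, so gY − gA − gL = α(gK − gL).
6.1 − 2 − 0.4 = α × (7.9 − 0.4).
3.7 = 7.5 α, so α = 0.4933.

0.49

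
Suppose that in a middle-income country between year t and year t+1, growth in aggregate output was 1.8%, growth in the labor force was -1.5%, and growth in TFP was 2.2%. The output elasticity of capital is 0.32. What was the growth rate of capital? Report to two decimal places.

1.94%

Labor's share = 1 − 0.32 = 0.68.
gY = gA + 0.68×(-1.5) + 0.32×g.
0.32×g = 1.8 − 2.2 + 1.02 = 0.62.
g = 0.62 / 0.32 = 1.9375%.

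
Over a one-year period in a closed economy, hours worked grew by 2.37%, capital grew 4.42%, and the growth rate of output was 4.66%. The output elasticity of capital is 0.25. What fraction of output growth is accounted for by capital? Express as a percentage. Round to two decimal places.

Capital contributed 0.25 × 4.42 = 1.105 pp.
Share of growth = 1.105 / 4.66 × 100 = 23.7124%.

23.71%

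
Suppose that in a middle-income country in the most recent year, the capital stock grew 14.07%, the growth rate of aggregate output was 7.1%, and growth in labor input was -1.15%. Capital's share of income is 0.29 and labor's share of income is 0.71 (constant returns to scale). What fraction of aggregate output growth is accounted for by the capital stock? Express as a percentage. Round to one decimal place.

The capital stock contributed 0.29 × 14.07 = 4.0803 pp.
Share of growth = 4.0803 / 7.1 × 100 = 57.469%.

57.5%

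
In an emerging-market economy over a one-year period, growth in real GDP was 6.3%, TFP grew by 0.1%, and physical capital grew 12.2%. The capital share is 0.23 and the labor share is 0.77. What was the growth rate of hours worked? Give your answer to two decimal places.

Labor's share = 1 − 0.23 = 0.77.
gY = gA + 0.23×12.2 + 0.77×g.
0.77×g = 6.3 − 0.1 − 2.806 = 3.394.
g = 3.394 / 0.77 = 4.4078%.

4.41%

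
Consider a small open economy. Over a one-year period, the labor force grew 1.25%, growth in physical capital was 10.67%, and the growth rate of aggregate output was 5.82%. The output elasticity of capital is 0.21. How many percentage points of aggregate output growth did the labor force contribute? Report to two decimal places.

Labor's share = 1 − 0.21 = 0.79.
Contribution = share × growth = 0.79 × 1.25 = 0.9875 pp.

0.99 pp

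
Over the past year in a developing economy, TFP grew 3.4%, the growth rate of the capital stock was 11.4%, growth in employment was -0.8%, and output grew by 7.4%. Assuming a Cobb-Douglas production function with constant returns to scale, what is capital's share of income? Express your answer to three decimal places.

gY = gA + α·gK + (1−α)·gL, so gY − gA − gL = α(gK − gL).
7.4 − 3.4 + 0.8 = α × (11.4 − (-0.8)).
4.8 = 12.2 α, so α = 0.39344.

0.393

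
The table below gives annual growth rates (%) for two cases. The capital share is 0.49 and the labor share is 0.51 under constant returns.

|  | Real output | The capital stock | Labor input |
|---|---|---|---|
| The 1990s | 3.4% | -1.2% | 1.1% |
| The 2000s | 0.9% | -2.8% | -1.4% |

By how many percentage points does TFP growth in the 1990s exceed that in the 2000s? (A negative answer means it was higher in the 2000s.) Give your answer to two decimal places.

Labor's share = 1 − 0.49 = 0.51.
The 1990s: TFP = 3.4 + 0.588 − 0.561 = 3.427%.
The 2000s: TFP = 0.9 + 1.372 + 0.714 = 2.986%.
Difference = 3.427 − (2.986) = 0.441 pp.

0.44 percentage points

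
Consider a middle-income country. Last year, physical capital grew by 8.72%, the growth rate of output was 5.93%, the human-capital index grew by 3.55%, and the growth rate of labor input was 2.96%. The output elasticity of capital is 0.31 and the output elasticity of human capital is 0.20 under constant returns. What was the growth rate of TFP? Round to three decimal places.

1.066%

Labor's share = 1 − 0.31 − 0.2 = 0.49.
Physical capital: 0.31 × 8.72 = 2.7032 pp.
The human-capital index: 0.2 × 3.55 = 0.71 pp.
Labor input: 0.49 × 2.96 = 1.4504 pp.
TFP growth = 5.93 − 4.8636 = 1.0664%.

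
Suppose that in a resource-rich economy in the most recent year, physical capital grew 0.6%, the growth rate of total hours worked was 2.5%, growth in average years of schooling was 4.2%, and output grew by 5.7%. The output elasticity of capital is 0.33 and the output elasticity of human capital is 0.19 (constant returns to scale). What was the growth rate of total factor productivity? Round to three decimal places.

3.504%

Labor's share = 1 − 0.33 − 0.19 = 0.48.
Physical capital: 0.33 × 0.6 = 0.198 pp.
Average years of schooling: 0.19 × 4.2 = 0.798 pp.
Total hours worked: 0.48 × 2.5 = 1.2 pp.
TFP growth = 5.7 − 2.196 = 3.504%.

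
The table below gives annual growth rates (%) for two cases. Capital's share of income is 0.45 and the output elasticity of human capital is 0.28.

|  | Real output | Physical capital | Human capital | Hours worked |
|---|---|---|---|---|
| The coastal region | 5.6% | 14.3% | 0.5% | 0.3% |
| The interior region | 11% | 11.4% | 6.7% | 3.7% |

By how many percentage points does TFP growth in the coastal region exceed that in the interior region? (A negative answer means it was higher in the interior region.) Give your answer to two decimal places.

-4.05 percentage points

Labor's share = 1 − 0.45 − 0.28 = 0.27.
The coastal region: TFP = 5.6 − 6.435 − 0.14 − 0.081 = -1.056%.
The interior region: TFP = 11 − 5.13 − 1.876 − 0.999 = 2.995%.
Difference = -1.056 − (2.995) = -4.051 pp.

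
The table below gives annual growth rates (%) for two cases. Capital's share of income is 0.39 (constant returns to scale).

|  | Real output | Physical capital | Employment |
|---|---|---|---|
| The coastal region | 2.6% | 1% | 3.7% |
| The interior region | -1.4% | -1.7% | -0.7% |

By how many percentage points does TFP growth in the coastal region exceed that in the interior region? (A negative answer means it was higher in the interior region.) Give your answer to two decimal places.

0.26 percentage points

Labor's share = 1 − 0.39 = 0.61.
The coastal region: TFP = 2.6 − 0.39 − 2.257 = -0.047%.
The interior region: TFP = -1.4 + 0.663 + 0.427 = -0.31%.
Difference = -0.047 − (-0.31) = 0.263 pp.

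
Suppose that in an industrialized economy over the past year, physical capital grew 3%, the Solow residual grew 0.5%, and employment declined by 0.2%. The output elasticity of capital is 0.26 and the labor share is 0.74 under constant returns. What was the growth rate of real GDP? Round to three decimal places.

Real GDP grew 1.132%.

Labor's share = 1 − 0.26 = 0.74.
Physical capital: 0.26 × 3 = 0.78 pp.
Employment: 0.74 × (-0.2) = -0.148 pp.
Output growth = 0.5 + 0.632 = 1.132%.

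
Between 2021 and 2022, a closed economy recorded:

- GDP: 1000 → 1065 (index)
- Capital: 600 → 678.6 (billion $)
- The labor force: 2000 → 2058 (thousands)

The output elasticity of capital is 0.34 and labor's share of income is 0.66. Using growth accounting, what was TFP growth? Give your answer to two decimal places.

TFP growth was 0.13%.

GDP growth = (1065 − 1000) / 1000 = 6.5%.
Capital growth = (678.6 − 600) / 600 = 13.1%.
The labor force growth = (2058 − 2000) / 2000 = 2.9%.
Labor's share = 1 − 0.34 = 0.66.
Capital: 0.34 × 13.1 = 4.454 pp.
The labor force: 0.66 × 2.9 = 1.914 pp.
TFP growth = 6.5 − 6.368 = 0.132%.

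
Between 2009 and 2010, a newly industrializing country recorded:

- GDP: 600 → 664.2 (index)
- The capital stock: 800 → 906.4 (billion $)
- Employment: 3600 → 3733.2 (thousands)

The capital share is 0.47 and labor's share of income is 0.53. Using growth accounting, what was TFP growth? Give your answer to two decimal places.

GDP growth = (664.2 − 600) / 600 = 10.7%.
The capital stock growth = (906.4 − 800) / 800 = 13.3%.
Employment growth = (3733.2 − 3600) / 3600 = 3.7%.
Labor's share = 1 − 0.47 = 0.53.
The capital stock: 0.47 × 13.3 = 6.251 pp.
Employment: 0.53 × 3.7 = 1.961 pp.
TFP growth = 10.7 − 8.212 = 2.488%.

TFP grew 2.49%.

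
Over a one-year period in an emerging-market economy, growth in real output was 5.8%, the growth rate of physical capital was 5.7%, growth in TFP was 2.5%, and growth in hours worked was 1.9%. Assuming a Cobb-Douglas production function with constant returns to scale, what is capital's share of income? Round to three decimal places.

0.368

gY = gA + α·gK + (1−α)·gL, so gY − gA − gL = α(gK − gL).
5.8 − 2.5 − 1.9 = α × (5.7 − 1.9).
1.4 = 3.8 α, so α = 0.36842.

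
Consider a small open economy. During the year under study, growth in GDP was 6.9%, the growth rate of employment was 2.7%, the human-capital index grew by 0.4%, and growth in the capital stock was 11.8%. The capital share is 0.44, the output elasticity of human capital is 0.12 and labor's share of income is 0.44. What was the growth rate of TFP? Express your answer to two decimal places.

0.47%

Labor's share = 1 − 0.44 − 0.12 = 0.44.
The capital stock: 0.44 × 11.8 = 5.192 pp.
The human-capital index: 0.12 × 0.4 = 0.048 pp.
Employment: 0.44 × 2.7 = 1.188 pp.
TFP growth = 6.9 − 6.428 = 0.472%.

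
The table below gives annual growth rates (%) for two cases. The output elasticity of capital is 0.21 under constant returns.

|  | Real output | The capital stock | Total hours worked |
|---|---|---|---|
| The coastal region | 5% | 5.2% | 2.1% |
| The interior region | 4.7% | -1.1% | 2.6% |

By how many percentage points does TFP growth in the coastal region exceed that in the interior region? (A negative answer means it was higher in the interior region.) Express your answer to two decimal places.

Labor's share = 1 − 0.21 = 0.79.
The coastal region: TFP = 5 − 1.092 − 1.659 = 2.249%.
The interior region: TFP = 4.7 + 0.231 − 2.054 = 2.877%.
Difference = 2.249 − (2.877) = -0.628 pp.

-0.63 percentage points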